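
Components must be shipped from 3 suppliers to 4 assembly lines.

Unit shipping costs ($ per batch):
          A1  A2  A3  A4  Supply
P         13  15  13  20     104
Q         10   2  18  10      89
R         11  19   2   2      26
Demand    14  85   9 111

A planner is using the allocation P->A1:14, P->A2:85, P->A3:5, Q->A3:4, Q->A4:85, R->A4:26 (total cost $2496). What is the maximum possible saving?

Current plan cost = 14·13 + 85·15 + 5·13 + 4·18 + 85·10 + 26·2 = $2496.
Optimal plan:
  P→A1: 14 batches
  P→A3: 9 batches
  P→A4: 81 batches
  Q→A2: 85 batches
  Q→A4: 4 batches
  R→A4: 26 batches
Optimal cost = $2181.
Saving = 2496 − 2181 = $315.

315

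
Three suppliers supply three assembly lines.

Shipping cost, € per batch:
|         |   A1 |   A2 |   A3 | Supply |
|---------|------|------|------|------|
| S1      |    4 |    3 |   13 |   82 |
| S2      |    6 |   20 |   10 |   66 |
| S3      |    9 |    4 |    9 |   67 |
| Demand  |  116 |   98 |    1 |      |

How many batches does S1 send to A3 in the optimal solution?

Optimal shipments:
  S1–A1: 50 batches
  S1–A2: 32 batches
  S2–A1: 66 batches
  S3–A2: 66 batches
  S3–A3: 1 batches
Total cost = €965.
The route S1→A3 is not used.

0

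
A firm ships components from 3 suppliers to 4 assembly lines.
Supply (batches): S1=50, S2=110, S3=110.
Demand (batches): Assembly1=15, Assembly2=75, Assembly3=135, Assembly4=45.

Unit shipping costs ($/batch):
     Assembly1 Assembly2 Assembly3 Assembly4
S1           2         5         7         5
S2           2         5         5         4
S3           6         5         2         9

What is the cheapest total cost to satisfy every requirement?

930

Optimal allocation:
  S1→Assembly2: 50 × $5 = $250
  S2→Assembly1: 15 × $2 = $30
  S2→Assembly2: 25 × $5 = $125
  S2→Assembly3: 25 × $5 = $125
  S2→Assembly4: 45 × $4 = $180
  S3→Assembly3: 110 × $2 = $220
Total = 250 + 30 + 125 + 125 + 180 + 220 = $930.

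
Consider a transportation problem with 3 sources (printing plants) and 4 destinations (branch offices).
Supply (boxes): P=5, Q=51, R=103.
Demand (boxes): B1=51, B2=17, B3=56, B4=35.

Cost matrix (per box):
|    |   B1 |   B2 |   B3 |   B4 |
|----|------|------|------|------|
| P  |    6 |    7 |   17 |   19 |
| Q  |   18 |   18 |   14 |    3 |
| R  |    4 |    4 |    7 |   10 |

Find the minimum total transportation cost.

Optimal allocation:
  P to B1: 5 × 6 = 30
  Q to B3: 16 × 14 = 224
  Q to B4: 35 × 3 = 105
  R to B1: 46 × 4 = 184
  R to B2: 17 × 4 = 68
  R to B3: 40 × 7 = 280
Total = 30 + 224 + 105 + 184 + 68 + 280 = 891.

891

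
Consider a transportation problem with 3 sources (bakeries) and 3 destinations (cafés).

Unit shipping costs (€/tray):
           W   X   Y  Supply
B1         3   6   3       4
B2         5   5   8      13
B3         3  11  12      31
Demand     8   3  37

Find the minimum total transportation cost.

407

A cheapest plan:
  B1–Y: 4 × €3 = €12
  B2–X: 3 × €5 = €15
  B2–Y: 10 × €8 = €80
  B3–W: 8 × €3 = €24
  B3–Y: 23 × €12 = €276
Total = 12 + 15 + 80 + 24 + 276 = €407.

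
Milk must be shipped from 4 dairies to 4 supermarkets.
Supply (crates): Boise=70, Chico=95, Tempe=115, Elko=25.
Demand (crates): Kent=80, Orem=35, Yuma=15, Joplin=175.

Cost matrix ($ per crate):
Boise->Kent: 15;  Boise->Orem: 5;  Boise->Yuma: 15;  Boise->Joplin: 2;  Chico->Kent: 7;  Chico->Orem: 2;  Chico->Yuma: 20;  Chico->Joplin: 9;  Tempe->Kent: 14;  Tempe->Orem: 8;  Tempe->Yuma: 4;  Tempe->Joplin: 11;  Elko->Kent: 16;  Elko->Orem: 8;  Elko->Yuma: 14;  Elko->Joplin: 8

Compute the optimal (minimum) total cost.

An optimal shipping plan:
  Boise–Joplin: 70 × $2 = $140
  Chico–Kent: 80 × $7 = $560
  Chico–Orem: 15 × $2 = $30
  Tempe–Orem: 20 × $8 = $160
  Tempe–Yuma: 15 × $4 = $60
  Tempe–Joplin: 80 × $11 = $880
  Elko–Joplin: 25 × $8 = $200
Total = 140 + 560 + 30 + 160 + 60 + 880 + 200 = $2030.
(Supply check: Boise ships 70; Chico ships 95; Tempe ships 115; Elko ships 25.)

2030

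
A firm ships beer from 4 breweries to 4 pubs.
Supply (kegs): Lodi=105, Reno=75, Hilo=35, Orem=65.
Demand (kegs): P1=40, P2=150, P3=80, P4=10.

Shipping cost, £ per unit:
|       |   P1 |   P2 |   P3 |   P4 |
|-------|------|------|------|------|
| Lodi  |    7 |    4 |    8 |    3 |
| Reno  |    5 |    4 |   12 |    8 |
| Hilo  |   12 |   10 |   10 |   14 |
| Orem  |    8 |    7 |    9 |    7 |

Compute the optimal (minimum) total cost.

1645

A cheapest plan:
  Lodi→P2: 95 kegs
  Lodi→P4: 10 kegs
  Reno→P1: 40 kegs
  Reno→P2: 35 kegs
  Hilo→P3: 35 kegs
  Orem→P2: 20 kegs
  Orem→P3: 45 kegs
Total cost = £1645.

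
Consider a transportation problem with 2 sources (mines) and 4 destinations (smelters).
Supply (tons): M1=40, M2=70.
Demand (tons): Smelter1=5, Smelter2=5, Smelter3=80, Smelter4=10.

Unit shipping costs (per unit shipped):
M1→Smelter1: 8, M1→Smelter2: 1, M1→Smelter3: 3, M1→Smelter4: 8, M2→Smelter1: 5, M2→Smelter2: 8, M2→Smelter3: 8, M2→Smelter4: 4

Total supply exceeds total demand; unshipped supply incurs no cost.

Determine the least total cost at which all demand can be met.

Optimal allocation:
  M1–Smelter2: 5 × 1 = 5
  M1–Smelter3: 35 × 3 = 105
  M2–Smelter1: 5 × 5 = 25
  M2–Smelter3: 45 × 8 = 360
  M2–Smelter4: 10 × 4 = 40
Total = 5 + 105 + 25 + 360 + 40 = 535.

535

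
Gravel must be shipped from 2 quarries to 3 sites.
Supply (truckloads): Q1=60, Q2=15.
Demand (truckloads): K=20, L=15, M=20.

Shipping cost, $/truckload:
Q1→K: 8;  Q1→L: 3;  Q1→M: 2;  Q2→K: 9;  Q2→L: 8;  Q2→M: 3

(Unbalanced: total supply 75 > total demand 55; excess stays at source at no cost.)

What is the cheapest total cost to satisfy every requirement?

An optimal shipping plan:
  Q1 to K: 20 × $8 = $160
  Q1 to L: 15 × $3 = $45
  Q1 to M: 20 × $2 = $40
Total = 160 + 45 + 40 = $245.
(Supply check: Q1 ships 55; Q2 ships 0.)

245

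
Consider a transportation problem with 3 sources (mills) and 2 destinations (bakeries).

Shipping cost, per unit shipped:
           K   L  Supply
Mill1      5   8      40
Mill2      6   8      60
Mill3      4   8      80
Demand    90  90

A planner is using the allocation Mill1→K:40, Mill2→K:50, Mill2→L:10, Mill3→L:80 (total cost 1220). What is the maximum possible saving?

Current plan cost = 40·5 + 50·6 + 10·8 + 80·8 = 1220.
Optimal plan:
  Mill1->K: 10 × 5 = 50
  Mill1->L: 30 × 8 = 240
  Mill2->L: 60 × 8 = 480
  Mill3->K: 80 × 4 = 320
Optimal cost = 1090.
Saving = 1220 − 1090 = 130.

130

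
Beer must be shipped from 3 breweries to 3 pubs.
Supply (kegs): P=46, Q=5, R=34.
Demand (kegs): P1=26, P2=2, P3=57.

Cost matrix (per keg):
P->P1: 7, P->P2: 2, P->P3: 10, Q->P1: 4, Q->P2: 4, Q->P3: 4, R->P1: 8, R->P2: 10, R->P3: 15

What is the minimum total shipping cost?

A cheapest plan:
  P->P2: 2 × 2 = 4
  P->P3: 44 × 10 = 440
  Q->P3: 5 × 4 = 20
  R->P1: 26 × 8 = 208
  R->P3: 8 × 15 = 120
Total = 4 + 440 + 20 + 208 + 120 = 792.

792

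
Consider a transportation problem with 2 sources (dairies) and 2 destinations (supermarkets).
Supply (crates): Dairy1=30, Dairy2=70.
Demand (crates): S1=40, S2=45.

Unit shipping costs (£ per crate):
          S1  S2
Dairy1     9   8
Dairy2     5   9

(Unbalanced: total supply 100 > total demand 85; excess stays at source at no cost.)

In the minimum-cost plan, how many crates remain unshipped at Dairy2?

15

An optimal plan:
  Dairy1→S2: 30 × £8 = £240
  Dairy2→S1: 40 × £5 = £200
  Dairy2→S2: 15 × £9 = £135
Total cost = £575.
Dairy2 ships 55 of its 70, leaving 15.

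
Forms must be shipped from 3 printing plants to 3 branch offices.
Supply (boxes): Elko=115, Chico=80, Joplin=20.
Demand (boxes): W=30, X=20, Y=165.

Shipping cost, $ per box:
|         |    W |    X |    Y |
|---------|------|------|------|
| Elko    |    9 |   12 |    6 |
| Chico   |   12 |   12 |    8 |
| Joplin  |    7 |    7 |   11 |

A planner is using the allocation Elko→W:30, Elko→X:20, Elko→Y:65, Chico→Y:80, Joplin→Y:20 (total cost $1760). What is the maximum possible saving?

Current plan cost = 30·9 + 20·12 + 65·6 + 80·8 + 20·11 = $1760.
Optimal plan:
  Elko->W: 30 × $9 = $270
  Elko->Y: 85 × $6 = $510
  Chico->Y: 80 × $8 = $640
  Joplin->X: 20 × $7 = $140
Optimal cost = $1560.
Saving = 1760 − 1560 = $200.

200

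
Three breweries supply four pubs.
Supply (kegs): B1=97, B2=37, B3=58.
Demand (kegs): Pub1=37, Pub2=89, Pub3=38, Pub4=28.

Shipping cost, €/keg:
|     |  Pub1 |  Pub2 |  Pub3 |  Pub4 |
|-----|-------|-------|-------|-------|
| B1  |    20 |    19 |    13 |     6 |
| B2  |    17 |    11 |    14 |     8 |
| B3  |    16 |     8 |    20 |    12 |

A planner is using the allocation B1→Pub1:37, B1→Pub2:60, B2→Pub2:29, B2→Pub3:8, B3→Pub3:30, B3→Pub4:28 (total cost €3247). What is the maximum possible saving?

1058

Current plan cost = 37·20 + 60·19 + 29·11 + 8·14 + 30·20 + 28·12 = €3247.
Optimal plan:
  B1–Pub1: 31 × €20 = €620
  B1–Pub3: 38 × €13 = €494
  B1–Pub4: 28 × €6 = €168
  B2–Pub1: 6 × €17 = €102
  B2–Pub2: 31 × €11 = €341
  B3–Pub2: 58 × €8 = €464
Optimal cost = €2189.
Saving = 3247 − 2189 = €1058.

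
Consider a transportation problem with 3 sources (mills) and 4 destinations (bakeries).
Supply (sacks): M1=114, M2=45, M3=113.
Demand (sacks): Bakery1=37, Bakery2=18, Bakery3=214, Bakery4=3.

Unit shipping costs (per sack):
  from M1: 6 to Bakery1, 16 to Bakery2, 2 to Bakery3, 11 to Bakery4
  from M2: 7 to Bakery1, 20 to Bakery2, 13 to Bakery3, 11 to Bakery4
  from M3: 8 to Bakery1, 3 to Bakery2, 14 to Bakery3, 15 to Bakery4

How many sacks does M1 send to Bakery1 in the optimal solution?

Solving gives:
  M1 to Bakery3: 114 × 2 = 228
  M2 to Bakery3: 42 × 13 = 546
  M2 to Bakery4: 3 × 11 = 33
  M3 to Bakery1: 37 × 8 = 296
  M3 to Bakery2: 18 × 3 = 54
  M3 to Bakery3: 58 × 14 = 812
Total cost = 1969.
The route M1→Bakery1 is not used.

0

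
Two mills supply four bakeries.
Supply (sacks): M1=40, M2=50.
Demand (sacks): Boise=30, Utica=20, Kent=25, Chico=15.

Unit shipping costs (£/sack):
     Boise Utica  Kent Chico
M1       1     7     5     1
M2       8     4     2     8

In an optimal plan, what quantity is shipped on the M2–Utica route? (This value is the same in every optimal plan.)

20

Optimal shipments:
  M1–Boise: 30 × £1 = £30
  M1–Chico: 10 × £1 = £10
  M2–Utica: 20 × £4 = £80
  M2–Kent: 25 × £2 = £50
  M2–Chico: 5 × £8 = £40
Total cost = £210.
So M2→Utica carries 20 sacks.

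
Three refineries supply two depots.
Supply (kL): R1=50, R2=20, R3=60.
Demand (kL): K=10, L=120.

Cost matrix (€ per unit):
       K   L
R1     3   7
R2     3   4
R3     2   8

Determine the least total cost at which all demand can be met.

An optimal shipping plan:
  R1 to L: 50 × €7 = €350
  R2 to L: 20 × €4 = €80
  R3 to K: 10 × €2 = €20
  R3 to L: 50 × €8 = €400
Total = 350 + 80 + 20 + 400 = €850.

850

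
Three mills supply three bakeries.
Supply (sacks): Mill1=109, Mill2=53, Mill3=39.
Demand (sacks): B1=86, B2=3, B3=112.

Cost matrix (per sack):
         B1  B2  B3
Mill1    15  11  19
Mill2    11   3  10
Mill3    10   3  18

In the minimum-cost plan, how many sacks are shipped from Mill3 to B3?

Optimal shipments:
  Mill1–B1: 50 sacks
  Mill1–B3: 59 sacks
  Mill2–B3: 53 sacks
  Mill3–B1: 36 sacks
  Mill3–B2: 3 sacks
Total cost = 2770.
The route Mill3→B3 is not used.

0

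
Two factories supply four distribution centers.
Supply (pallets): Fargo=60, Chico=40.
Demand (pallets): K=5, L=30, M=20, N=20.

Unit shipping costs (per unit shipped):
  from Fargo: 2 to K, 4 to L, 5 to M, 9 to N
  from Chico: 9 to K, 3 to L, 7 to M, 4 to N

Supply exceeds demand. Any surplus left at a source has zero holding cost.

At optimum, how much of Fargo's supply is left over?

25

Minimum-cost shipments:
  Fargo to K: 5 × 2 = 10
  Fargo to L: 10 × 4 = 40
  Fargo to M: 20 × 5 = 100
  Chico to L: 20 × 3 = 60
  Chico to N: 20 × 4 = 80
Total cost = 290.
Fargo ships 35 of its 60, leaving 25.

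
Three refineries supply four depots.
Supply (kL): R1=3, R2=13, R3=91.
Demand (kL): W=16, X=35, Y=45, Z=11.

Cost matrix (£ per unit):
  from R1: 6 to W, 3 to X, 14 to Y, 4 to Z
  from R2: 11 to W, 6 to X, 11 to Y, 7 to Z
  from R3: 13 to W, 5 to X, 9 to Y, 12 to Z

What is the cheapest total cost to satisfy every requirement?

A cheapest plan:
  R1->W: 3 kL
  R2->W: 2 kL
  R2->Z: 11 kL
  R3->W: 11 kL
  R3->X: 35 kL
  R3->Y: 45 kL
Total cost = £840.
(Supply check: R1 ships 3; R2 ships 13; R3 ships 91.)

840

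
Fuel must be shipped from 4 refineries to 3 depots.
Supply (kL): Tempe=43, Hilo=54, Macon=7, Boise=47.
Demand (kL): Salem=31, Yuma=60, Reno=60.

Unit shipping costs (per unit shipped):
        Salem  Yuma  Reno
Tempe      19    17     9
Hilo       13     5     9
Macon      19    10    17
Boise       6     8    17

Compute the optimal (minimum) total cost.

An optimal shipping plan:
  Tempe→Reno: 43 × 9 = 387
  Hilo→Yuma: 37 × 5 = 185
  Hilo→Reno: 17 × 9 = 153
  Macon→Yuma: 7 × 10 = 70
  Boise→Salem: 31 × 6 = 186
  Boise→Yuma: 16 × 8 = 128
Total = 387 + 185 + 153 + 70 + 186 + 128 = 1109.

1109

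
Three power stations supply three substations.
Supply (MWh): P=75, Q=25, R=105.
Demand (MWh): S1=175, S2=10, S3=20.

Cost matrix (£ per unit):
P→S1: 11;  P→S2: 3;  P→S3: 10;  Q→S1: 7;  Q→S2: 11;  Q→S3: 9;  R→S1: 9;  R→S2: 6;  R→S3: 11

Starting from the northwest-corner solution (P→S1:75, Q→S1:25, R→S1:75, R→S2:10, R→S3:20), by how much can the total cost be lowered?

110

Current plan cost = 75·11 + 25·7 + 75·9 + 10·6 + 20·11 = £1955.
Optimal plan:
  P->S1: 45 MWh
  P->S2: 10 MWh
  P->S3: 20 MWh
  Q->S1: 25 MWh
  R->S1: 105 MWh
Optimal cost = £1845.
Saving = 1955 − 1845 = £110.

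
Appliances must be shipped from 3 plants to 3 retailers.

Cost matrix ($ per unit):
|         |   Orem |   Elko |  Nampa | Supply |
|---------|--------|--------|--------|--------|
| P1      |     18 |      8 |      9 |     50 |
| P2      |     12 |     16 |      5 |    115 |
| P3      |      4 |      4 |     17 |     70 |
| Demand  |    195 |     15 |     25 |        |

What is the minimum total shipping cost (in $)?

2185

One minimum-cost allocation:
  P1–Orem: 10 × $18 = $180
  P1–Elko: 15 × $8 = $120
  P1–Nampa: 25 × $9 = $225
  P2–Orem: 115 × $12 = $1380
  P3–Orem: 70 × $4 = $280
Total = 180 + 120 + 225 + 1380 + 280 = $2185.
(Supply check: P1 ships 50; P2 ships 115; P3 ships 70.)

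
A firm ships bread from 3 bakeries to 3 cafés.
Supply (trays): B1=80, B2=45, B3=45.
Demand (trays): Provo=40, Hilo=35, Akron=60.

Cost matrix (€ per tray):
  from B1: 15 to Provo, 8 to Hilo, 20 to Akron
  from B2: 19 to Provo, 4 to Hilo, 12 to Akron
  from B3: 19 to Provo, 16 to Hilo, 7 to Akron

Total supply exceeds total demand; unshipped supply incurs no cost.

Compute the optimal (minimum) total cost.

1255

An optimal shipping plan:
  B1→Provo: 40 trays
  B1→Hilo: 5 trays
  B2→Hilo: 30 trays
  B2→Akron: 15 trays
  B3→Akron: 45 trays
Total cost = €1255.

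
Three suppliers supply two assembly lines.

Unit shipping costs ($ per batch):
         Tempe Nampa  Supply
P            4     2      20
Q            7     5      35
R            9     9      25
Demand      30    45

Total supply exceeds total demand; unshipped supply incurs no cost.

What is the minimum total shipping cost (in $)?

415

An optimal shipping plan:
  P->Nampa: 20 × $2 = $40
  Q->Tempe: 10 × $7 = $70
  Q->Nampa: 25 × $5 = $125
  R->Tempe: 20 × $9 = $180
Total = 40 + 70 + 125 + 180 = $415.
(Supply check: P ships 20; Q ships 35; R ships 20.)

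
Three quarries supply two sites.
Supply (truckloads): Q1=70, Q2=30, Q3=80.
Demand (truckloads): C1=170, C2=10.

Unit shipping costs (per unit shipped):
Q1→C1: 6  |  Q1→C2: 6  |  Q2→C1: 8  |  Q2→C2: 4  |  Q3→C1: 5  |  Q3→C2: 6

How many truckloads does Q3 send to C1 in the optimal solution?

Optimal shipments:
  Q1->C1: 70 × 6 = 420
  Q2->C1: 20 × 8 = 160
  Q2->C2: 10 × 4 = 40
  Q3->C1: 80 × 5 = 400
Total cost = 1020.
So Q3→C1 carries 80 truckloads.

80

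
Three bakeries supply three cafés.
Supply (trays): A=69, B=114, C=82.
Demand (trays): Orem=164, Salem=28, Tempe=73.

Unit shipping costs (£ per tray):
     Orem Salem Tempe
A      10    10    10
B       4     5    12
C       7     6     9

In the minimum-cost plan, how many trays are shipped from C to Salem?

The minimum-cost plan:
  A–Tempe: 69 × £10 = £690
  B–Orem: 114 × £4 = £456
  C–Orem: 50 × £7 = £350
  C–Salem: 28 × £6 = £168
  C–Tempe: 4 × £9 = £36
Total cost = £1700.
So C→Salem carries 28 trays.

28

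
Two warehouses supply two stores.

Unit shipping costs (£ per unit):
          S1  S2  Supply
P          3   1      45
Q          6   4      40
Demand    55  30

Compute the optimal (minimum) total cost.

An optimal shipping plan:
  P–S1: 15 units
  P–S2: 30 units
  Q–S1: 40 units
Total cost = £315.

315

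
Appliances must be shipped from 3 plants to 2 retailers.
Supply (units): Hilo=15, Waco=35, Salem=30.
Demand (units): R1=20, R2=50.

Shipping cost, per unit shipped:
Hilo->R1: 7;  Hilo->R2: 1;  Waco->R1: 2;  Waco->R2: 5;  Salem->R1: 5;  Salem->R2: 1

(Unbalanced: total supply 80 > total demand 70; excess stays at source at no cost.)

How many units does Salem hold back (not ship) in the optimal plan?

0

Minimum-cost shipments:
  Hilo→R2: 15 × 1 = 15
  Waco→R1: 20 × 2 = 40
  Waco→R2: 5 × 5 = 25
  Salem→R2: 30 × 1 = 30
Total cost = 110.
Salem ships 30 of its 30, leaving 0.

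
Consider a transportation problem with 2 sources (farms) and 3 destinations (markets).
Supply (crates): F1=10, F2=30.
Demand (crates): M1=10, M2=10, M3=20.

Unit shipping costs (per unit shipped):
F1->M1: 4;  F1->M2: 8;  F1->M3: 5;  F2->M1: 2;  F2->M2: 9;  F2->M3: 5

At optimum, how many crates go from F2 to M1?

10

Optimal shipments:
  F1–M2: 10 × 8 = 80
  F2–M1: 10 × 2 = 20
  F2–M3: 20 × 5 = 100
Total cost = 200.
So F2→M1 carries 10 crates.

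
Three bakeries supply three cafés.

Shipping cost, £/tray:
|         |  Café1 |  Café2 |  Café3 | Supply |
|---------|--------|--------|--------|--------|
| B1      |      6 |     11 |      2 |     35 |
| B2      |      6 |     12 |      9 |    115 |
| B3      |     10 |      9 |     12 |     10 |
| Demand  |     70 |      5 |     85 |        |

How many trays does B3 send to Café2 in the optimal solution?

Optimal shipments:
  B1→Café3: 35 × £2 = £70
  B2→Café1: 70 × £6 = £420
  B2→Café3: 45 × £9 = £405
  B3→Café2: 5 × £9 = £45
  B3→Café3: 5 × £12 = £60
Total cost = £1000.
So B3→Café2 carries 5 trays.

5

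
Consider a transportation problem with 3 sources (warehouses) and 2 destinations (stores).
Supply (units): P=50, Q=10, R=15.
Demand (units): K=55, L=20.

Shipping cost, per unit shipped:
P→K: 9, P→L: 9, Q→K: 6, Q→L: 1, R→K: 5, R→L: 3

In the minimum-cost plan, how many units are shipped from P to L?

0

The minimum-cost plan:
  P→K: 50 × 9 = 450
  Q→L: 10 × 1 = 10
  R→K: 5 × 5 = 25
  R→L: 10 × 3 = 30
Total cost = 515.
The route P→L is not used.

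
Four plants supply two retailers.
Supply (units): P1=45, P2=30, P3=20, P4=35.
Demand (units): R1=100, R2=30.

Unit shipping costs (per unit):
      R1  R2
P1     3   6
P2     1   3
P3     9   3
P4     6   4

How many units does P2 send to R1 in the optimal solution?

30

Optimal shipments:
  P1–R1: 45 × 3 = 135
  P2–R1: 30 × 1 = 30
  P3–R2: 20 × 3 = 60
  P4–R1: 25 × 6 = 150
  P4–R2: 10 × 4 = 40
Total cost = 415.
So P2→R1 carries 30 units.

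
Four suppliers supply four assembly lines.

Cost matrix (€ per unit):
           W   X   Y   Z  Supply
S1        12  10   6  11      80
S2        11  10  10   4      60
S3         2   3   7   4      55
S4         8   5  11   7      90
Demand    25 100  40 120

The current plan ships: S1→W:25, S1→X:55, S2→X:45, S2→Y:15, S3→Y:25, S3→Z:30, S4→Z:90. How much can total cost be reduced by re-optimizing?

845

Current plan cost = 25·12 + 55·10 + 45·10 + 15·10 + 25·7 + 30·4 + 90·7 = €2375.
Optimal plan:
  S1–Y: 40 batches
  S1–Z: 40 batches
  S2–Z: 60 batches
  S3–W: 25 batches
  S3–X: 10 batches
  S3–Z: 20 batches
  S4–X: 90 batches
Optimal cost = €1530.
Saving = 2375 − 1530 = €845.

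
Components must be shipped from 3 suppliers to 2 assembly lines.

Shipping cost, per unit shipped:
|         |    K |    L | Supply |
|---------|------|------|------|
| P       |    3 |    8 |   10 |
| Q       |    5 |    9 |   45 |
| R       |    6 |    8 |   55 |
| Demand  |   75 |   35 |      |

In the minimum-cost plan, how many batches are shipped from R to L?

35

The minimum-cost plan:
  P→K: 10 batches
  Q→K: 45 batches
  R→K: 20 batches
  R→L: 35 batches
Total cost = 655.
So R→L carries 35 batches.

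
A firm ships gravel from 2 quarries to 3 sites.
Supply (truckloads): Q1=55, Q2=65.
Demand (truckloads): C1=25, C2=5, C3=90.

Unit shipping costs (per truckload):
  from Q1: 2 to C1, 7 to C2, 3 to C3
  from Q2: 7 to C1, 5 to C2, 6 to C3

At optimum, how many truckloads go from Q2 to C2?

5

The minimum-cost plan:
  Q1–C1: 25 truckloads
  Q1–C3: 30 truckloads
  Q2–C2: 5 truckloads
  Q2–C3: 60 truckloads
Total cost = 525.
So Q2→C2 carries 5 truckloads.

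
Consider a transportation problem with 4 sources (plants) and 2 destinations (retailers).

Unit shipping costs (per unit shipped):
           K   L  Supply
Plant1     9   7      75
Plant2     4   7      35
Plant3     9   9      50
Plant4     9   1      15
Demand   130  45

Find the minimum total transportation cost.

1220

One minimum-cost allocation:
  Plant1 to K: 45 × 9 = 405
  Plant1 to L: 30 × 7 = 210
  Plant2 to K: 35 × 4 = 140
  Plant3 to K: 50 × 9 = 450
  Plant4 to L: 15 × 1 = 15
Total = 405 + 210 + 140 + 450 + 15 = 1220.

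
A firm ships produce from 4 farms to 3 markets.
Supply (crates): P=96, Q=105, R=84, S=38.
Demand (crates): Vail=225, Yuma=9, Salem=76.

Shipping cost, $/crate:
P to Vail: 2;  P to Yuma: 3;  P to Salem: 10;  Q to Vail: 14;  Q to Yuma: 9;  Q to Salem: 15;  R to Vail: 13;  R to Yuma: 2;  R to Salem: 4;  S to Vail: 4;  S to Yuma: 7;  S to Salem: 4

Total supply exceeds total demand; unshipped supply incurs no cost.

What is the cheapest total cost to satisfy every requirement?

A cheapest plan:
  P→Vail: 96 × $2 = $192
  Q→Vail: 91 × $14 = $1274
  Q→Yuma: 1 × $9 = $9
  R→Yuma: 8 × $2 = $16
  R→Salem: 76 × $4 = $304
  S→Vail: 38 × $4 = $152
Total = 192 + 1274 + 9 + 16 + 304 + 152 = $1947.
(Supply check: P ships 96; Q ships 92; R ships 84; S ships 38.)

1947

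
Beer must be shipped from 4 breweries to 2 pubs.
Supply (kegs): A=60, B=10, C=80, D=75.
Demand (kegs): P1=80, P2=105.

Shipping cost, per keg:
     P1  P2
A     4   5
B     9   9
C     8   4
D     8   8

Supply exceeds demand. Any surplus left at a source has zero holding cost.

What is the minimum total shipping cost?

920

Optimal allocation:
  A->P1: 60 × 4 = 240
  C->P2: 80 × 4 = 320
  D->P1: 20 × 8 = 160
  D->P2: 25 × 8 = 200
Total = 240 + 320 + 160 + 200 = 920.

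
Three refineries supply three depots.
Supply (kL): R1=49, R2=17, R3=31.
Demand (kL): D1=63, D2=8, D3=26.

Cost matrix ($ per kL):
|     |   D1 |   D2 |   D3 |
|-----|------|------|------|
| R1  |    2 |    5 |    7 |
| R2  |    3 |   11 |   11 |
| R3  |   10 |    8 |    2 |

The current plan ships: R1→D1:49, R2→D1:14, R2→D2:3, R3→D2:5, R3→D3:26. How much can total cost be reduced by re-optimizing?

Current plan cost = 49·2 + 14·3 + 3·11 + 5·8 + 26·2 = $265.
Optimal plan:
  R1->D1: 46 × $2 = $92
  R1->D2: 3 × $5 = $15
  R2->D1: 17 × $3 = $51
  R3->D2: 5 × $8 = $40
  R3->D3: 26 × $2 = $52
Optimal cost = $250.
Saving = 265 − 250 = $15.

15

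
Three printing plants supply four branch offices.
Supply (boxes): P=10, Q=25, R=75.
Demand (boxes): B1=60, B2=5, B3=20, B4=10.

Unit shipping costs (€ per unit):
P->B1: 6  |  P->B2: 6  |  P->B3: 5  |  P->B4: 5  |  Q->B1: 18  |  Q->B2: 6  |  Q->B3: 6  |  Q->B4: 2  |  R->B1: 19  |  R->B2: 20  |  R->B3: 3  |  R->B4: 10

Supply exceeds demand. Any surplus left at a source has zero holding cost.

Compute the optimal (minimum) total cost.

One minimum-cost allocation:
  P→B1: 10 × €6 = €60
  Q→B1: 10 × €18 = €180
  Q→B2: 5 × €6 = €30
  Q→B4: 10 × €2 = €20
  R→B1: 40 × €19 = €760
  R→B3: 20 × €3 = €60
Total = 60 + 180 + 30 + 20 + 760 + 60 = €1110.
(Supply check: P ships 10; Q ships 25; R ships 60.)

1110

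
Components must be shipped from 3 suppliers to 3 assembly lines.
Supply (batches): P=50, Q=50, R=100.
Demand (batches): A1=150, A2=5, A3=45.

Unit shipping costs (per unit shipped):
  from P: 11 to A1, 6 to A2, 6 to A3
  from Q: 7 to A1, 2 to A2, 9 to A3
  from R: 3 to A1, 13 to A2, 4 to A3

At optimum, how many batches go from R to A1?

Optimal shipments:
  P->A2: 5 × 6 = 30
  P->A3: 45 × 6 = 270
  Q->A1: 50 × 7 = 350
  R->A1: 100 × 3 = 300
Total cost = 950.
So R→A1 carries 100 batches.

100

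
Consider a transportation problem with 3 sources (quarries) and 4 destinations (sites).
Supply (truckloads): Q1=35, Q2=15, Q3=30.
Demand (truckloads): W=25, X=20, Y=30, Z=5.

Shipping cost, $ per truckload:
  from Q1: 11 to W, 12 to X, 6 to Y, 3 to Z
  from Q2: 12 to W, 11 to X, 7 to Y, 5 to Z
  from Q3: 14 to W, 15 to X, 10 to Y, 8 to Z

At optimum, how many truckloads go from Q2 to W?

The minimum-cost plan:
  Q1–Y: 30 × $6 = $180
  Q1–Z: 5 × $3 = $15
  Q2–X: 15 × $11 = $165
  Q3–W: 25 × $14 = $350
  Q3–X: 5 × $15 = $75
Total cost = $785.
The route Q2→W is not used.

0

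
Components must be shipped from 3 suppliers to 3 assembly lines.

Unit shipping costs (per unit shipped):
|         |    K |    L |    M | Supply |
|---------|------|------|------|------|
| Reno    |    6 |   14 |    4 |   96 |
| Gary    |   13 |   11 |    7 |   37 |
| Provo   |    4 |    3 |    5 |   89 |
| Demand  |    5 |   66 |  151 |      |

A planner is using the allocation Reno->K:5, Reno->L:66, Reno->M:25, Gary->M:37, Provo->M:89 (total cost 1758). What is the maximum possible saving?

807

Current plan cost = 5·6 + 66·14 + 25·4 + 37·7 + 89·5 = 1758.
Optimal plan:
  Reno→M: 96 × 4 = 384
  Gary→M: 37 × 7 = 259
  Provo→K: 5 × 4 = 20
  Provo→L: 66 × 3 = 198
  Provo→M: 18 × 5 = 90
Optimal cost = 951.
Saving = 1758 − 951 = 807.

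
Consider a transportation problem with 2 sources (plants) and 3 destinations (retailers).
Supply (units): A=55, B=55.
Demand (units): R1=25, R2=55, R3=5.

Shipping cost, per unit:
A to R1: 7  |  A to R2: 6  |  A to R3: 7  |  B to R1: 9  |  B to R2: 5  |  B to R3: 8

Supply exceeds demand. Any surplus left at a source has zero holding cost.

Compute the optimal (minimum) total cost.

One minimum-cost allocation:
  A to R1: 25 × 7 = 175
  A to R3: 5 × 7 = 35
  B to R2: 55 × 5 = 275
Total = 175 + 35 + 275 = 485.

485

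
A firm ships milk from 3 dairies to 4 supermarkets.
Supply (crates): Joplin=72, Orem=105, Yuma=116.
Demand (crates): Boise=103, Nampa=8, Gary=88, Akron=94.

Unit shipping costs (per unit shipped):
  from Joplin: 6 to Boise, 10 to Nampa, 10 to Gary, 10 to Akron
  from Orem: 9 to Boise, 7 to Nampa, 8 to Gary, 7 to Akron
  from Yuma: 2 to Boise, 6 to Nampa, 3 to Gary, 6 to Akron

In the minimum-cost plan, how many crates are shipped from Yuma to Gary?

Solving gives:
  Joplin→Boise: 72 crates
  Orem→Nampa: 8 crates
  Orem→Gary: 3 crates
  Orem→Akron: 94 crates
  Yuma→Boise: 31 crates
  Yuma→Gary: 85 crates
Total cost = 1487.
So Yuma→Gary carries 85 crates.

85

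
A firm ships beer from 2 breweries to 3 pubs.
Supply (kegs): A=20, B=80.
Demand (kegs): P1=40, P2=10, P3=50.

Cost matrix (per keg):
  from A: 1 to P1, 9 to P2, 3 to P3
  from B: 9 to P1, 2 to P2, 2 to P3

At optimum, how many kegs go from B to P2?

10

The minimum-cost plan:
  A to P1: 20 × 1 = 20
  B to P1: 20 × 9 = 180
  B to P2: 10 × 2 = 20
  B to P3: 50 × 2 = 100
Total cost = 320.
So B→P2 carries 10 kegs.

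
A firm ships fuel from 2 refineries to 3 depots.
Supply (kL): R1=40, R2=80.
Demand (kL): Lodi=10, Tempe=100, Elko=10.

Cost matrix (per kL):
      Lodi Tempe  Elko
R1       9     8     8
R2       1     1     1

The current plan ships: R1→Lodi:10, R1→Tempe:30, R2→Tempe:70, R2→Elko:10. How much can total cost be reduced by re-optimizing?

Current plan cost = 10·9 + 30·8 + 70·1 + 10·1 = 410.
Optimal plan:
  R1 to Tempe: 30 × 8 = 240
  R1 to Elko: 10 × 8 = 80
  R2 to Lodi: 10 × 1 = 10
  R2 to Tempe: 70 × 1 = 70
Optimal cost = 400.
Saving = 410 − 400 = 10.

10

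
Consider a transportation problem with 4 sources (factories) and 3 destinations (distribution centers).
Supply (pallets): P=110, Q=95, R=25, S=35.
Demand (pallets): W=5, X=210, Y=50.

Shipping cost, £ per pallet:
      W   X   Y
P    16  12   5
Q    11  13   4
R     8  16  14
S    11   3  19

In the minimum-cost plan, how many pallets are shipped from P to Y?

0

The minimum-cost plan:
  P to X: 110 × £12 = £1320
  Q to X: 45 × £13 = £585
  Q to Y: 50 × £4 = £200
  R to W: 5 × £8 = £40
  R to X: 20 × £16 = £320
  S to X: 35 × £3 = £105
Total cost = £2570.
The route P→Y is not used.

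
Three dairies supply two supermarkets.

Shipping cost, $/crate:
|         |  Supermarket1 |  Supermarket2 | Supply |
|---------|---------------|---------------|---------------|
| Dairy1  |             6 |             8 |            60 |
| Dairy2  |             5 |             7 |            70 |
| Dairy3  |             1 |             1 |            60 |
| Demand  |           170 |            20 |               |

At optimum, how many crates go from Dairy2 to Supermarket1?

Optimal shipments:
  Dairy1 to Supermarket1: 60 × $6 = $360
  Dairy2 to Supermarket1: 70 × $5 = $350
  Dairy3 to Supermarket1: 40 × $1 = $40
  Dairy3 to Supermarket2: 20 × $1 = $20
Total cost = $770.
So Dairy2→Supermarket1 carries 70 crates.

70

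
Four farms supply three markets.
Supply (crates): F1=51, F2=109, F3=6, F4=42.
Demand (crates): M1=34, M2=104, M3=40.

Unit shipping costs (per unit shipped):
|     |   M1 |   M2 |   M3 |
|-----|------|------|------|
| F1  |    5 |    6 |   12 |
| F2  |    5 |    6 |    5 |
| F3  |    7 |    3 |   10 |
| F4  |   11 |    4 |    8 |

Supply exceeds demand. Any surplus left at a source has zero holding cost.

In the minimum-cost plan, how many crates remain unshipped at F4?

0

Minimum-cost shipments:
  F1→M2: 51 × 6 = 306
  F2→M1: 34 × 5 = 170
  F2→M2: 5 × 6 = 30
  F2→M3: 40 × 5 = 200
  F3→M2: 6 × 3 = 18
  F4→M2: 42 × 4 = 168
Total cost = 892.
F4 ships 42 of its 42, leaving 0.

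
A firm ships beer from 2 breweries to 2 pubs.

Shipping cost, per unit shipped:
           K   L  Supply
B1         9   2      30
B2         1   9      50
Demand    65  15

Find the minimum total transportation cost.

Optimal allocation:
  B1 to K: 15 × 9 = 135
  B1 to L: 15 × 2 = 30
  B2 to K: 50 × 1 = 50
Total = 135 + 30 + 50 = 215.

215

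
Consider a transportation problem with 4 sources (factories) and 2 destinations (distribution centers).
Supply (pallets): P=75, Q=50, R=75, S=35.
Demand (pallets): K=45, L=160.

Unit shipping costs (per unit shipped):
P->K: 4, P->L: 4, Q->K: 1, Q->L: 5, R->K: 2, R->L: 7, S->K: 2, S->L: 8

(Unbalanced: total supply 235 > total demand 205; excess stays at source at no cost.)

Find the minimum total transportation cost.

One minimum-cost allocation:
  P to L: 75 × 4 = 300
  Q to L: 50 × 5 = 250
  R to K: 40 × 2 = 80
  R to L: 35 × 7 = 245
  S to K: 5 × 2 = 10
Total = 300 + 250 + 80 + 245 + 10 = 885.

885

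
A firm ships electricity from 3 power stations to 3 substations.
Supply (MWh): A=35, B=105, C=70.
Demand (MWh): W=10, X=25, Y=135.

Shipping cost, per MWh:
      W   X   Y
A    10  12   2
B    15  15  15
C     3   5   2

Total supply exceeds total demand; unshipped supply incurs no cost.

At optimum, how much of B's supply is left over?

40

An optimal plan:
  A->Y: 35 MWh
  B->W: 10 MWh
  B->X: 25 MWh
  B->Y: 30 MWh
  C->Y: 70 MWh
Total cost = 1185.
B ships 65 of its 105, leaving 40.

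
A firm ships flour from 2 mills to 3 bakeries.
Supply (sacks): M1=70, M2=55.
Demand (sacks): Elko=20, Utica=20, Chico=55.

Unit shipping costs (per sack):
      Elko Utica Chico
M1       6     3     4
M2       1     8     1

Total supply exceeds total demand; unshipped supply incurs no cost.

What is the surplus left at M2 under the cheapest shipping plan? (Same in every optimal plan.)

0

Minimum-cost shipments:
  M1→Utica: 20 × 3 = 60
  M1→Chico: 20 × 4 = 80
  M2→Elko: 20 × 1 = 20
  M2→Chico: 35 × 1 = 35
Total cost = 195.
M2 ships 55 of its 55, leaving 0.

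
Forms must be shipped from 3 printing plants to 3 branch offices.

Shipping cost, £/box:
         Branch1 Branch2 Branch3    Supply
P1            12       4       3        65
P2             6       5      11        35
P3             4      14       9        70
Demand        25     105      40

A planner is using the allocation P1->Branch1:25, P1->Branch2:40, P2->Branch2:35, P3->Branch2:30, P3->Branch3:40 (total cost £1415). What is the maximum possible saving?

450

Current plan cost = 25·12 + 40·4 + 35·5 + 30·14 + 40·9 = £1415.
Optimal plan:
  P1->Branch2: 65 × £4 = £260
  P2->Branch2: 35 × £5 = £175
  P3->Branch1: 25 × £4 = £100
  P3->Branch2: 5 × £14 = £70
  P3->Branch3: 40 × £9 = £360
Optimal cost = £965.
Saving = 1415 − 965 = £450.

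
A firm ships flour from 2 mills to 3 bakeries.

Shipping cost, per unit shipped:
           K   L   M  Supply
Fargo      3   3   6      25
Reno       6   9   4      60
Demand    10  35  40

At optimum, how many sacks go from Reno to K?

Solving gives:
  Fargo→L: 25 × 3 = 75
  Reno→K: 10 × 6 = 60
  Reno→L: 10 × 9 = 90
  Reno→M: 40 × 4 = 160
Total cost = 385.
So Reno→K carries 10 sacks.

10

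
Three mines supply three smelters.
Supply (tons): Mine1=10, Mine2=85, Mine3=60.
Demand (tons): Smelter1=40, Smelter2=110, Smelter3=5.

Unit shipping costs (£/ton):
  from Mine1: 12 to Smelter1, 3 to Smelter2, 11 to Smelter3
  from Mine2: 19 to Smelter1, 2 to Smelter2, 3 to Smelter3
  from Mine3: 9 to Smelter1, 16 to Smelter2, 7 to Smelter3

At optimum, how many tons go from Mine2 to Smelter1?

0

The minimum-cost plan:
  Mine1→Smelter2: 10 × £3 = £30
  Mine2→Smelter2: 85 × £2 = £170
  Mine3→Smelter1: 40 × £9 = £360
  Mine3→Smelter2: 15 × £16 = £240
  Mine3→Smelter3: 5 × £7 = £35
Total cost = £835.
The route Mine2→Smelter1 is not used.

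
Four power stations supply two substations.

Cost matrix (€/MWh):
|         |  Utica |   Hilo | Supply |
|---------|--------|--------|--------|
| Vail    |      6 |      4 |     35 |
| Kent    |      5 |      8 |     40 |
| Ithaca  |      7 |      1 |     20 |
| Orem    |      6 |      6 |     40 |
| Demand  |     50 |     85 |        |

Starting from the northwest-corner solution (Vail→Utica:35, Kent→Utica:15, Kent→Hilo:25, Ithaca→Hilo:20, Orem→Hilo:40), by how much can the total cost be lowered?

Current plan cost = 35·6 + 15·5 + 25·8 + 20·1 + 40·6 = €745.
Optimal plan:
  Vail→Hilo: 35 MWh
  Kent→Utica: 40 MWh
  Ithaca→Hilo: 20 MWh
  Orem→Utica: 10 MWh
  Orem→Hilo: 30 MWh
Optimal cost = €600.
Saving = 745 − 600 = €145.

145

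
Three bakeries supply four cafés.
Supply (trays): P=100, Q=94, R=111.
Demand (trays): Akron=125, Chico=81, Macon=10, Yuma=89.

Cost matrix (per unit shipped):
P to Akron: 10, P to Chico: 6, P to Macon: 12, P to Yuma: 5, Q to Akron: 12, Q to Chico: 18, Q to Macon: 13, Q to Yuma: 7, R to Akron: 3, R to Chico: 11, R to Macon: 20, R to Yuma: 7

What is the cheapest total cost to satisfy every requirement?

A cheapest plan:
  P->Chico: 81 trays
  P->Yuma: 19 trays
  Q->Akron: 14 trays
  Q->Macon: 10 trays
  Q->Yuma: 70 trays
  R->Akron: 111 trays
Total cost = 1702.
(Supply check: P ships 100; Q ships 94; R ships 111.)

1702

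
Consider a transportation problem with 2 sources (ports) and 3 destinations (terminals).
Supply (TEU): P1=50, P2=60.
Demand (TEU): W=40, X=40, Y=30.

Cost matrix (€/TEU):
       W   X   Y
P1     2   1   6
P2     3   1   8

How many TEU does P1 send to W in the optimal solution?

Optimal shipments:
  P1->W: 20 × €2 = €40
  P1->Y: 30 × €6 = €180
  P2->W: 20 × €3 = €60
  P2->X: 40 × €1 = €40
Total cost = €320.
So P1→W carries 20 TEU.

20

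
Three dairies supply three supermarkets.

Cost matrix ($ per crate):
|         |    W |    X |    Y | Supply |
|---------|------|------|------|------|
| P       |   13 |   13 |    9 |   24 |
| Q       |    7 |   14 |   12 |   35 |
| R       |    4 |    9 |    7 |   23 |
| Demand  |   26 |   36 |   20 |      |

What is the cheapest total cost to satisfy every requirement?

Optimal allocation:
  P to X: 4 × $13 = $52
  P to Y: 20 × $9 = $180
  Q to W: 26 × $7 = $182
  Q to X: 9 × $14 = $126
  R to X: 23 × $9 = $207
Total = 52 + 180 + 182 + 126 + 207 = $747.
(Supply check: P ships 24; Q ships 35; R ships 23.)

747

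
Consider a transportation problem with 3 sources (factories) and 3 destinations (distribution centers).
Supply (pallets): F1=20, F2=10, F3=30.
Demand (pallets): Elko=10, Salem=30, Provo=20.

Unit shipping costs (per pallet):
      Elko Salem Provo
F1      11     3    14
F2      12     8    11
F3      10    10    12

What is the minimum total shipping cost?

480

A cheapest plan:
  F1 to Salem: 20 × 3 = 60
  F2 to Salem: 10 × 8 = 80
  F3 to Elko: 10 × 10 = 100
  F3 to Provo: 20 × 12 = 240
Total = 60 + 80 + 100 + 240 = 480.
(Supply check: F1 ships 20; F2 ships 10; F3 ships 30.)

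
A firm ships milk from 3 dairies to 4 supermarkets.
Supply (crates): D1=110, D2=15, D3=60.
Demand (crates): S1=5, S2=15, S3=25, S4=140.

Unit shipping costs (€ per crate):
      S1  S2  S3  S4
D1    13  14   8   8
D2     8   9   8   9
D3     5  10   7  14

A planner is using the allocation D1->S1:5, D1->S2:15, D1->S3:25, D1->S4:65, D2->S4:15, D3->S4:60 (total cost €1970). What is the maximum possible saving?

Current plan cost = 5·13 + 15·14 + 25·8 + 65·8 + 15·9 + 60·14 = €1970.
Optimal plan:
  D1→S4: 110 × €8 = €880
  D2→S4: 15 × €9 = €135
  D3→S1: 5 × €5 = €25
  D3→S2: 15 × €10 = €150
  D3→S3: 25 × €7 = €175
  D3→S4: 15 × €14 = €210
Optimal cost = €1575.
Saving = 1970 − 1575 = €395.

395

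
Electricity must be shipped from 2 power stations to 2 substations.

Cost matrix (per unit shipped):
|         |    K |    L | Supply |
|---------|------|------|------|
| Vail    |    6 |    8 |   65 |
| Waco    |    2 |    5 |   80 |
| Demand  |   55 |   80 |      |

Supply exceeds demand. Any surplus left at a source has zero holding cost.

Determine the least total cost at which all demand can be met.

675

A cheapest plan:
  Vail–L: 55 MWh
  Waco–K: 55 MWh
  Waco–L: 25 MWh
Total cost = 675.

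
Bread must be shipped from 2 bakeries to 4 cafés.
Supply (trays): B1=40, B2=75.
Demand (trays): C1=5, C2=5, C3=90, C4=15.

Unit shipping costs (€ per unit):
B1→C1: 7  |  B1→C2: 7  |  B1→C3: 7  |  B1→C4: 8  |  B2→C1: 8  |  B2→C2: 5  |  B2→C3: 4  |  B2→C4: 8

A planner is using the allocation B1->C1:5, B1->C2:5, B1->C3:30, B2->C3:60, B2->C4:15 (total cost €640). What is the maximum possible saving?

45

Current plan cost = 5·7 + 5·7 + 30·7 + 60·4 + 15·8 = €640.
Optimal plan:
  B1–C1: 5 × €7 = €35
  B1–C2: 5 × €7 = €35
  B1–C3: 15 × €7 = €105
  B1–C4: 15 × €8 = €120
  B2–C3: 75 × €4 = €300
Optimal cost = €595.
Saving = 640 − 595 = €45.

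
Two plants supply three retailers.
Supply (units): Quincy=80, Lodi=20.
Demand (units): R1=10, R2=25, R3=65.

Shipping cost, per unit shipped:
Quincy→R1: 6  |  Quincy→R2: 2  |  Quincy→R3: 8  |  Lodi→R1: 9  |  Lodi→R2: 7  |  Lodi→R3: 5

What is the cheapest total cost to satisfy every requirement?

One minimum-cost allocation:
  Quincy–R1: 10 × 6 = 60
  Quincy–R2: 25 × 2 = 50
  Quincy–R3: 45 × 8 = 360
  Lodi–R3: 20 × 5 = 100
Total = 60 + 50 + 360 + 100 = 570.
(Supply check: Quincy ships 80; Lodi ships 20.)

570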